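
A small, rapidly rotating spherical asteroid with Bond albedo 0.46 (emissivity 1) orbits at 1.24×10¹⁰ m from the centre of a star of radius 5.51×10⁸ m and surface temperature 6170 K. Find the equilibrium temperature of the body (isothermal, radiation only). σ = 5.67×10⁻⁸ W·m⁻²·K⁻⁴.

The star's surface emits σT_*⁴; at distance d the flux is S = σT_*⁴(R_*/d)².
S = 5.67×10⁻⁸·(6170)⁴·(5.51×10⁸/1.24×10¹⁰)² = 1.622×10⁵ W/m².
For an isothermal sphere T⁴ = (1−a)S/(4σ) = 3.863×10¹¹ K⁴.

T ≈ 788 K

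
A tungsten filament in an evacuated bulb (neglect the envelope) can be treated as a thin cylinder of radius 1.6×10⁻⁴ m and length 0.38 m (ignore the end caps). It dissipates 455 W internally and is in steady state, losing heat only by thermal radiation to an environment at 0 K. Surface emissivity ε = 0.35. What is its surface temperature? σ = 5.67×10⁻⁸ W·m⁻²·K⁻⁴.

T ≈ 2780 K

Steady state: internal power = radiated power, P = εσA T⁴.
Radiating area A = 2πrL = 3.820×10⁻⁴ m².
T⁴ = P/(εσA) = 455/(0.35·5.67×10⁻⁸·3.820×10⁻⁴) = 6.002×10¹³ K⁴.
T = (6.002×10¹³)^(1/4).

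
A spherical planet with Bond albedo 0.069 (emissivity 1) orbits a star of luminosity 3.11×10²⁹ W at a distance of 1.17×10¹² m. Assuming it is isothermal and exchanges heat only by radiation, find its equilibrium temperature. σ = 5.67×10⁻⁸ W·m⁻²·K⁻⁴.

T ≈ 522 K

First find the stellar flux at distance d: S = L/(4πd²) = 3.11×10²⁹/(4π·(1.17×10¹²)²) = 18080 W/m².
For an isothermal sphere, absorbed (1−a)S·πr² = emitted σ·4πr²·T⁴, so T⁴ = (1−a)S/(4σ).
T⁴ = 0.931·18080/(4·5.67×10⁻⁸) = 7.421×10¹⁰ K⁴.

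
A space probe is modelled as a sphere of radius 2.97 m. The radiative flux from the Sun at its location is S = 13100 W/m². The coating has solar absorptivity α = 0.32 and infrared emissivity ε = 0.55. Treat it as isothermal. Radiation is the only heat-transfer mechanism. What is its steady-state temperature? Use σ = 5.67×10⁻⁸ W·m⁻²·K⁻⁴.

At equilibrium, absorbed power = emitted power.
Absorbing cross-section = πr² = 27.71 m²; emitting surface = 4πr² = 110.8 m² (ratio 4).
αS·A_cross = εσ·A_surf·T⁴  ⇒  T⁴ = αS/(ε·4σ).
T⁴ = 0.320·13100/(0.55·4·5.67×10⁻⁸) = 3.361×10¹⁰ K⁴.
T = (3.361×10¹⁰)^(1/4).

T ≈ 428 K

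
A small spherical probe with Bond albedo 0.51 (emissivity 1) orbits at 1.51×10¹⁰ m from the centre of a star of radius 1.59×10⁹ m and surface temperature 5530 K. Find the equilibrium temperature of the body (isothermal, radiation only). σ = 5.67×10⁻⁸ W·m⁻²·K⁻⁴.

T ≈ 1060 K

The star's surface emits σT_*⁴; at distance d the flux is S = σT_*⁴(R_*/d)².
S = 5.67×10⁻⁸·(5530)⁴·(1.59×10⁹/1.51×10¹⁰)² = 5.879×10⁵ W/m².
For an isothermal sphere T⁴ = (1−a)S/(4σ) = 1.270×10¹² K⁴.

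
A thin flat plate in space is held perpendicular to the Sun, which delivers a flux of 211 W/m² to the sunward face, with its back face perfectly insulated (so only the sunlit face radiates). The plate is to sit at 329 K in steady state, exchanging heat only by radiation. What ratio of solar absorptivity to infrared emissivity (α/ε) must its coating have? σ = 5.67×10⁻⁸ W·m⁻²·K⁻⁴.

Balance: αS·A = εσ·1A·T⁴ ⇒ α/ε = σT⁴/S.
α/ε = 5.67×10⁻⁸·(329)⁴/211 = 5.67×10⁻⁸·1.172×10¹⁰/211.

α/ε ≈ 3.15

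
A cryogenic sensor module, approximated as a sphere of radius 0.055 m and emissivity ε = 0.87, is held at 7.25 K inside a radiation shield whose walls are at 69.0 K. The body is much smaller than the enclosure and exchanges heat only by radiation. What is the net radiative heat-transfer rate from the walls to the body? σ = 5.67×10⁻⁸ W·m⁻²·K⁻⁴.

For a small grey body in a large enclosure: P_net = εσA(T_body⁴ − T_wall⁴).
A = 4πr² = 0.03801 m²; T_body⁴ − T_wall⁴ = 2763 − 2.267×10⁷ = -2.266×10⁷ K⁴.
|P_net| = 0.87·5.67×10⁻⁸·0.03801·2.266×10⁷.

P_net ≈ 0.0425 W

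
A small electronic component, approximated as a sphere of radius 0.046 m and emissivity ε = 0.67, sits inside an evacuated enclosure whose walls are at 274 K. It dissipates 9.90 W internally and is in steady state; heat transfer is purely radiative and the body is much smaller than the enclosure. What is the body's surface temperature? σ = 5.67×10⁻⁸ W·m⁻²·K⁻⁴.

T ≈ 352 K

For a small grey body in a large enclosure, net radiated power = εσA(T⁴ − T_w⁴).
Steady state: P = εσA(T⁴ − T_w⁴) with A = 4πr² = 0.02659 m².
T⁴ = P/(εσA) + T_w⁴ = 9.90/(0.67·5.67×10⁻⁸·0.02659) + (274)⁴
    = 9.801×10⁹ + 5.636×10⁹ = 1.544×10¹⁰ K⁴.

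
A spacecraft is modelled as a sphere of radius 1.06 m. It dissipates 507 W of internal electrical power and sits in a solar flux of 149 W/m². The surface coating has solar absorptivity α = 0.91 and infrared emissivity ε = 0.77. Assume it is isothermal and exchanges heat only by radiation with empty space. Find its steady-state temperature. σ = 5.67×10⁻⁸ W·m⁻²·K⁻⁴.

At steady state, absorbed solar power + internal power = radiated power.
Absorbed: α·S·A_cross = 0.91·149·3.530 = 478.6 W (cross-section πr²).
Total input = 478.6 + 507 = 985.6 W.
Radiated: εσ·A_surf·T⁴ with A_surf = 4πr² = 14.12 m².
T⁴ = 985.6/(0.77·5.67×10⁻⁸·14.12) = 1.599×10⁹ K⁴.

T ≈ 200 K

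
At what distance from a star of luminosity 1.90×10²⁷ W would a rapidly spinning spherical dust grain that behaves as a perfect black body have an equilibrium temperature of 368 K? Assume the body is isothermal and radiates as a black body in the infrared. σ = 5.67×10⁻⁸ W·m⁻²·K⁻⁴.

For an isothermal black-emitting sphere, (1−a)S·πr² = σ·4πr²·T⁴ ⇒ S = 4σT⁴/(1−a).
S = 4·5.67×10⁻⁸·(368)⁴/1.00 = 4159 W/m².
Flux falls as S = L/(4πd²), so d = √(L/(4πS)) = √(1.90×10²⁷/(4π·4159)).

d ≈ 1.91×10¹¹ m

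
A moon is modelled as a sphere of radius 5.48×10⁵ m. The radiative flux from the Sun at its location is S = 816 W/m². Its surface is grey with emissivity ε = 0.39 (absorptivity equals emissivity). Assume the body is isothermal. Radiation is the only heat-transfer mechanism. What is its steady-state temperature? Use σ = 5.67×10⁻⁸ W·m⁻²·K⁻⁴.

At equilibrium, absorbed power = emitted power.
Absorbing cross-section = πr² = 9.434×10¹¹ m²; emitting surface = 4πr² = 3.774×10¹² m² (ratio 4).
εS·A_cross = εσ·A_surf·T⁴  ⇒  T⁴ = S/(4σ)   (ε cancels).
T⁴ = 816/(4·5.67×10⁻⁸) = 3.598×10⁹ K⁴.
T = (3.598×10⁹)^(1/4).

T ≈ 245 K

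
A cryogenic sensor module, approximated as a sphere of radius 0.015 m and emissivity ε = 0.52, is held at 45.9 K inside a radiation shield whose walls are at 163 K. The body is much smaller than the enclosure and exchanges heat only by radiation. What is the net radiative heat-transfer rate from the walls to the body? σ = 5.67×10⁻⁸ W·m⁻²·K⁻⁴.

P_net ≈ 0.0585 W

For a small grey body in a large enclosure: P_net = εσA(T_body⁴ − T_wall⁴).
A = 4πr² = 0.002827 m²; T_body⁴ − T_wall⁴ = 4.439×10⁶ − 7.059×10⁸ = -7.015×10⁸ K⁴.
|P_net| = 0.52·5.67×10⁻⁸·0.002827·7.015×10⁸.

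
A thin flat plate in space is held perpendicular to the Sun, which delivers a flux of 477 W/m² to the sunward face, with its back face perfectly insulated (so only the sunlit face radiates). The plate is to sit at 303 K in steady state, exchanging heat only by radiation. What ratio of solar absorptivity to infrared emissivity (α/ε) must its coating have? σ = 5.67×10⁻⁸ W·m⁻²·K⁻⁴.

Balance: αS·A = εσ·1A·T⁴ ⇒ α/ε = σT⁴/S.
α/ε = 5.67×10⁻⁸·(303)⁴/477 = 5.67×10⁻⁸·8.429×10⁹/477.

α/ε ≈ 1.00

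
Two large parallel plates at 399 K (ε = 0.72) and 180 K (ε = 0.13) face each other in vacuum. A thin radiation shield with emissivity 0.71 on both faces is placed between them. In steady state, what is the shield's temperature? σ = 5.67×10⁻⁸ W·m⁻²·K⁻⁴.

T_s ≈ 380 K

In steady state the net flux on the hot side equals that on the cold side.
σ(T₁⁴−T_s⁴)/D₁ = σ(T_s⁴−T₂⁴)/D₂, with D₁ = 1/ε₁+1/ε_s−1 = 1.797, D₂ = 1/ε_s+1/ε₂−1 = 8.101.
Solve for T_s⁴: T_s⁴ = (D₂·T₁⁴ + D₁·T₂⁴)/(D₁+D₂) = 2.093×10¹⁰ K⁴.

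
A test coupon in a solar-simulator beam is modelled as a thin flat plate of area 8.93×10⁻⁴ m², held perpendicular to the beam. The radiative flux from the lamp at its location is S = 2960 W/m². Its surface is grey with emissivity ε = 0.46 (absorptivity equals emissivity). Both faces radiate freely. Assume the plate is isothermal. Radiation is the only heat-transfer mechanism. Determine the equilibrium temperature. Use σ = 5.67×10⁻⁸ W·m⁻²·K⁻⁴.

T ≈ 402 K

At equilibrium, absorbed power = emitted power.
Absorbing cross-section = A = 8.930×10⁻⁴ m²; emitting surface = 2A = 0.001786 m² (ratio 2).
εS·A_cross = εσ·A_surf·T⁴  ⇒  T⁴ = S/(2σ)   (ε cancels).
T⁴ = 2960/(2·5.67×10⁻⁸) = 2.610×10¹⁰ K⁴.
T = (2.610×10¹⁰)^(1/4).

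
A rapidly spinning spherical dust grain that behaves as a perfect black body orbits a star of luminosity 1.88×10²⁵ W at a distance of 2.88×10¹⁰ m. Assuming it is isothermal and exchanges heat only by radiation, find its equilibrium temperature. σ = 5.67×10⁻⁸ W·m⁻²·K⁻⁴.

First find the stellar flux at distance d: S = L/(4πd²) = 1.88×10²⁵/(4π·(2.88×10¹⁰)²) = 1804 W/m².
For an isothermal sphere, absorbed (1−a)S·πr² = emitted σ·4πr²·T⁴, so T⁴ = (1−a)S/(4σ).
T⁴ = 1.00·1804/(4·5.67×10⁻⁸) = 7.953×10⁹ K⁴.

T ≈ 299 K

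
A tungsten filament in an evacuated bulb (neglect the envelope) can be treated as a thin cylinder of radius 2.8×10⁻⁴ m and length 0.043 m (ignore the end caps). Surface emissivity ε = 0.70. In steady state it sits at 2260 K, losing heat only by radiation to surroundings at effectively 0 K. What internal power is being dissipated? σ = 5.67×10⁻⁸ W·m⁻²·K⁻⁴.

P ≈ 78.3 W

Steady state: P = εσA T⁴.
A = 2πrL = 7.565×10⁻⁵ m²; T⁴ = (2260)⁴ = 2.609×10¹³ K⁴.
P = 0.70 × 5.67×10⁻⁸ × 7.565×10⁻⁵ × 2.609×10¹³.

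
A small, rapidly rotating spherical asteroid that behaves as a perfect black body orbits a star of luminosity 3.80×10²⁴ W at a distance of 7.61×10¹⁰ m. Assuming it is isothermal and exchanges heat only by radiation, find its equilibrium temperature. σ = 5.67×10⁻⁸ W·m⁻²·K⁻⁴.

T ≈ 123 K

First find the stellar flux at distance d: S = L/(4πd²) = 3.80×10²⁴/(4π·(7.61×10¹⁰)²) = 52.22 W/m².
For an isothermal sphere, absorbed (1−a)S·πr² = emitted σ·4πr²·T⁴, so T⁴ = (1−a)S/(4σ).
T⁴ = 1.00·52.22/(4·5.67×10⁻⁸) = 2.302×10⁸ K⁴.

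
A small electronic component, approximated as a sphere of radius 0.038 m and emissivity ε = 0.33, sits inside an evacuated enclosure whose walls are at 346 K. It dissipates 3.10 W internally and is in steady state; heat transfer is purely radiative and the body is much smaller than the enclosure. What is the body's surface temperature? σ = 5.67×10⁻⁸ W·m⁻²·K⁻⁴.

T ≈ 391 K

For a small grey body in a large enclosure, net radiated power = εσA(T⁴ − T_w⁴).
Steady state: P = εσA(T⁴ − T_w⁴) with A = 4πr² = 0.01815 m².
T⁴ = P/(εσA) + T_w⁴ = 3.10/(0.33·5.67×10⁻⁸·0.01815) + (346)⁴
    = 9.130×10⁹ + 1.433×10¹⁰ = 2.346×10¹⁰ K⁴.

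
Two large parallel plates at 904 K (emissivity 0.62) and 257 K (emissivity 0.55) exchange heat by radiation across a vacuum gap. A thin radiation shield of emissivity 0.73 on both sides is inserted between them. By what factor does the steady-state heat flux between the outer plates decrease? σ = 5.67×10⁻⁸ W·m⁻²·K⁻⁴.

factor ≈ 1.72

Without shield: q₀ = σΔ(T⁴)/(1/ε₁+1/ε₂−1) with denominator 2.431.
With shield the two gaps are in series; the resistances add: (1/ε₁+1/ε_s−1)+(1/ε_s+1/ε₂−1) = 1.983+2.188 = 4.171.
Heat-flux ratio q₀/q = 4.171/2.431.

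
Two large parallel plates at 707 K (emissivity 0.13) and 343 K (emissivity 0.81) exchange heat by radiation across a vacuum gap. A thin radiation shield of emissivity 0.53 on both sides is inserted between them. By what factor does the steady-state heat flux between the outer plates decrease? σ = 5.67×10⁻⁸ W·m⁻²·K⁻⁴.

factor ≈ 1.35

Without shield: q₀ = σΔ(T⁴)/(1/ε₁+1/ε₂−1) with denominator 7.927.
With shield the two gaps are in series; the resistances add: (1/ε₁+1/ε_s−1)+(1/ε_s+1/ε₂−1) = 8.579+2.121 = 10.70.
Heat-flux ratio q₀/q = 10.70/7.927.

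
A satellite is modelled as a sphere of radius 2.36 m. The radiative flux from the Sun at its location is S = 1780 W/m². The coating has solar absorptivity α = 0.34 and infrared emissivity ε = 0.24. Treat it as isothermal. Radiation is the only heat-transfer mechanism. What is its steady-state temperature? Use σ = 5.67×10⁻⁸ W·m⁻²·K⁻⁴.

At equilibrium, absorbed power = emitted power.
Absorbing cross-section = πr² = 17.50 m²; emitting surface = 4πr² = 69.99 m² (ratio 4).
αS·A_cross = εσ·A_surf·T⁴  ⇒  T⁴ = αS/(ε·4σ).
T⁴ = 0.340·1780/(0.24·4·5.67×10⁻⁸) = 1.112×10¹⁰ K⁴.
T = (1.112×10¹⁰)^(1/4).

T ≈ 325 K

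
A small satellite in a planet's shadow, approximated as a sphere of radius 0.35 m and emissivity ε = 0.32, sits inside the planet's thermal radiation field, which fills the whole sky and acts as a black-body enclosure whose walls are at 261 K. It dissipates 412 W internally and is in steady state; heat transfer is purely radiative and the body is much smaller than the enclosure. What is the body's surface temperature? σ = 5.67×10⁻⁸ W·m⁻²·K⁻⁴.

T ≈ 373 K

For a small grey body in a large enclosure, net radiated power = εσA(T⁴ − T_w⁴).
Steady state: P = εσA(T⁴ − T_w⁴) with A = 4πr² = 1.539 m².
T⁴ = P/(εσA) + T_w⁴ = 412/(0.32·5.67×10⁻⁸·1.539) + (261)⁴
    = 1.475×10¹⁰ + 4.640×10⁹ = 1.939×10¹⁰ K⁴.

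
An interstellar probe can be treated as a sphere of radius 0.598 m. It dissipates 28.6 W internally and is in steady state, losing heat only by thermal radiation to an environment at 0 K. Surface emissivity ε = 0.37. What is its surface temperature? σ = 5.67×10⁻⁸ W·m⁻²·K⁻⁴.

Steady state: internal power = radiated power, P = εσA T⁴.
Radiating area A = 4πr² = 4.494 m².
T⁴ = P/(εσA) = 28.6/(0.37·5.67×10⁻⁸·4.494) = 3.034×10⁸ K⁴.
T = (3.034×10⁸)^(1/4).

T ≈ 132 K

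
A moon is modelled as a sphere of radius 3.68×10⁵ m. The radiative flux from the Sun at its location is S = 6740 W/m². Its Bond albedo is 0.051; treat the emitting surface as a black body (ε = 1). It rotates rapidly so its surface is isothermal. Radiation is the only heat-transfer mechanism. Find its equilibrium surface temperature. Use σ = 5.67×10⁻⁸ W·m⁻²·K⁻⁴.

At equilibrium, absorbed power = emitted power.
Absorbing cross-section = πr² = 4.254×10¹¹ m²; emitting surface = 4πr² = 1.702×10¹² m² (ratio 4).
(1−a)S·A_cross = εσ·A_surf·T⁴  ⇒  T⁴ = (1−a)S/(4σ).
T⁴ = 0.949·6740/(4·5.67×10⁻⁸) = 2.820×10¹⁰ K⁴.
T = (2.820×10¹⁰)^(1/4).

T ≈ 410 K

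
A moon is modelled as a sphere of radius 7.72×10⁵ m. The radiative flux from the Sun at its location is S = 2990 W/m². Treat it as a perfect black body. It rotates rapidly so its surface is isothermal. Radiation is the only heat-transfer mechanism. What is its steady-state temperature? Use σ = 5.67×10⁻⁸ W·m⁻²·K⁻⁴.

T ≈ 339 K

At equilibrium, absorbed power = emitted power.
Absorbing cross-section = πr² = 1.872×10¹² m²; emitting surface = 4πr² = 7.489×10¹² m² (ratio 4).
S·A_cross = εσ·A_surf·T⁴  ⇒  T⁴ = S/(4σ).
T⁴ = 1.00·2990/(4·5.67×10⁻⁸) = 1.318×10¹⁰ K⁴.
T = (1.318×10¹⁰)^(1/4).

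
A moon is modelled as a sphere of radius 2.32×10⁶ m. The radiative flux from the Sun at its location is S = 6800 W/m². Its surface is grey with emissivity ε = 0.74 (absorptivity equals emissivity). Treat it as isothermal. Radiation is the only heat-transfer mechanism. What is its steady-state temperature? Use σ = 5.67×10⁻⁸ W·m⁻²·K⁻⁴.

T ≈ 416 K

At equilibrium, absorbed power = emitted power.
Absorbing cross-section = πr² = 1.691×10¹³ m²; emitting surface = 4πr² = 6.764×10¹³ m² (ratio 4).
εS·A_cross = εσ·A_surf·T⁴  ⇒  T⁴ = S/(4σ)   (ε cancels).
T⁴ = 6800/(4·5.67×10⁻⁸) = 2.998×10¹⁰ K⁴.
T = (2.998×10¹⁰)^(1/4).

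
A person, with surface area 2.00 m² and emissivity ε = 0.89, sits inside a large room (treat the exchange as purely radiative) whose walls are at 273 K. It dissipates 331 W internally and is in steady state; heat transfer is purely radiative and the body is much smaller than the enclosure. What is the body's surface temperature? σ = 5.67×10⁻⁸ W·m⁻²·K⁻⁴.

For a small grey body in a large enclosure, net radiated power = εσA(T⁴ − T_w⁴).
Steady state: P = εσA(T⁴ − T_w⁴) with A = 2.00 m².
T⁴ = P/(εσA) + T_w⁴ = 331/(0.89·5.67×10⁻⁸·2.000) + (273)⁴
    = 3.280×10⁹ + 5.555×10⁹ = 8.834×10⁹ K⁴.

T ≈ 307 K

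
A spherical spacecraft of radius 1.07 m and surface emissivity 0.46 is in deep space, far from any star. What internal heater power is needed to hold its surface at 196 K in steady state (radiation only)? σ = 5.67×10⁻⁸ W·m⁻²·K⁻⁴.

P ≈ 554 W

P = εσ·4πr²·T⁴.
4πr² = 14.39 m²; T⁴ = 1.476×10⁹ K⁴.
P = 0.46·5.67×10⁻⁸·14.39·1.476×10⁹.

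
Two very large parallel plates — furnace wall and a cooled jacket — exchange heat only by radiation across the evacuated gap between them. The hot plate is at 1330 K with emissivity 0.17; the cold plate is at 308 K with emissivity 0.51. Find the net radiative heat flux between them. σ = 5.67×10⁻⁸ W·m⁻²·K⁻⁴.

q ≈ 25900 W/m²

For two infinite grey parallel plates, q = σ(T₁⁴ − T₂⁴)/(1/ε₁ + 1/ε₂ − 1).
T₁⁴ − T₂⁴ = 3.129×10¹² − 8.999×10⁹ = 3.120×10¹² K⁴.
1/ε₁ + 1/ε₂ − 1 = 5.882 + 1.961 − 1 = 6.843.
q = 5.67×10⁻⁸ × 3.120×10¹² / 6.843.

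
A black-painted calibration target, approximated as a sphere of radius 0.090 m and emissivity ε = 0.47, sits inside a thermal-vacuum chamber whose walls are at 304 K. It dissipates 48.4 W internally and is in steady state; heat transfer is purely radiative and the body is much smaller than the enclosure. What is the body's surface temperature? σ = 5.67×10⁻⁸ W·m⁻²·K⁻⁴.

For a small grey body in a large enclosure, net radiated power = εσA(T⁴ − T_w⁴).
Steady state: P = εσA(T⁴ − T_w⁴) with A = 4πr² = 0.1018 m².
T⁴ = P/(εσA) + T_w⁴ = 48.4/(0.47·5.67×10⁻⁸·0.1018) + (304)⁴
    = 1.784×10¹⁰ + 8.541×10⁹ = 2.638×10¹⁰ K⁴.

T ≈ 403 K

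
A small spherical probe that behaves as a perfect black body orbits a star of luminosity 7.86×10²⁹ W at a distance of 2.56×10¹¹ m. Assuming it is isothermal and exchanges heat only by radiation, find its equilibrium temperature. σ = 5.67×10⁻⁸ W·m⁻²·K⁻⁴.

First find the stellar flux at distance d: S = L/(4πd²) = 7.86×10²⁹/(4π·(2.56×10¹¹)²) = 9.544×10⁵ W/m².
For an isothermal sphere, absorbed (1−a)S·πr² = emitted σ·4πr²·T⁴, so T⁴ = (1−a)S/(4σ).
T⁴ = 1.00·9.544×10⁵/(4·5.67×10⁻⁸) = 4.208×10¹² K⁴.

T ≈ 1430 K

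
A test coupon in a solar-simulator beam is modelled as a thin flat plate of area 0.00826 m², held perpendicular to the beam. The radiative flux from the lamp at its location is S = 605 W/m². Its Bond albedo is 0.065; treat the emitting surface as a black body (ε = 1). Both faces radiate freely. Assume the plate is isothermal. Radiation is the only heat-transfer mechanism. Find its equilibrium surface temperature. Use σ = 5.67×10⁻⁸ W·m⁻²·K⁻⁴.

T ≈ 266 K

At equilibrium, absorbed power = emitted power.
Absorbing cross-section = A = 0.008260 m²; emitting surface = 2A = 0.01652 m² (ratio 2).
(1−a)S·A_cross = εσ·A_surf·T⁴  ⇒  T⁴ = (1−a)S/(2σ).
T⁴ = 0.935·605/(2·5.67×10⁻⁸) = 4.988×10⁹ K⁴.
T = (4.988×10⁹)^(1/4).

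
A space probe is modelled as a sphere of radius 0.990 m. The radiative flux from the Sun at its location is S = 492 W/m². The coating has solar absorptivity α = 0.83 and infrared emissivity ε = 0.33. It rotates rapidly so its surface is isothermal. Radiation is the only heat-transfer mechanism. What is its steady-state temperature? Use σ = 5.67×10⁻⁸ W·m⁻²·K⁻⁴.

At equilibrium, absorbed power = emitted power.
Absorbing cross-section = πr² = 3.079 m²; emitting surface = 4πr² = 12.32 m² (ratio 4).
αS·A_cross = εσ·A_surf·T⁴  ⇒  T⁴ = αS/(ε·4σ).
T⁴ = 0.830·492/(0.33·4·5.67×10⁻⁸) = 5.456×10⁹ K⁴.
T = (5.456×10⁹)^(1/4).

T ≈ 272 K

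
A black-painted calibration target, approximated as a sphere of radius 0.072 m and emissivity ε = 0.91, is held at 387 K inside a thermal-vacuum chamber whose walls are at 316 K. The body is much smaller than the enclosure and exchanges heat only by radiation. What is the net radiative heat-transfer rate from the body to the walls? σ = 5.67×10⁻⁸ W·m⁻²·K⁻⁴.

P_net ≈ 41.9 W

For a small grey body in a large enclosure: P_net = εσA(T_body⁴ − T_wall⁴).
A = 4πr² = 0.06514 m²; T_body⁴ − T_wall⁴ = 2.243×10¹⁰ − 9.971×10⁹ = 1.246×10¹⁰ K⁴.
|P_net| = 0.91·5.67×10⁻⁸·0.06514·1.246×10¹⁰.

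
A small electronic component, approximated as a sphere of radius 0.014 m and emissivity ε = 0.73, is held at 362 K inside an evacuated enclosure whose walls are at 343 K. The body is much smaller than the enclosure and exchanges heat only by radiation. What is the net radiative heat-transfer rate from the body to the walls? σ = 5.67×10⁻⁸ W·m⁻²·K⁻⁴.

P_net ≈ 0.340 W

For a small grey body in a large enclosure: P_net = εσA(T_body⁴ − T_wall⁴).
A = 4πr² = 0.002463 m²; T_body⁴ − T_wall⁴ = 1.717×10¹⁰ − 1.384×10¹⁰ = 3.331×10⁹ K⁴.
|P_net| = 0.73·5.67×10⁻⁸·0.002463·3.331×10⁹.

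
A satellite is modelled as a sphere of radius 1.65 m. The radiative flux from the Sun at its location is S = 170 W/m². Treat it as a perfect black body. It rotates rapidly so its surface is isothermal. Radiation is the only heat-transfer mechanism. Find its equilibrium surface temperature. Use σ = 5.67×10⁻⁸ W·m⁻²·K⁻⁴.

T ≈ 165 K

At equilibrium, absorbed power = emitted power.
Absorbing cross-section = πr² = 8.553 m²; emitting surface = 4πr² = 34.21 m² (ratio 4).
S·A_cross = εσ·A_surf·T⁴  ⇒  T⁴ = S/(4σ).
T⁴ = 1.00·170/(4·5.67×10⁻⁸) = 7.496×10⁸ K⁴.
T = (7.496×10⁸)^(1/4).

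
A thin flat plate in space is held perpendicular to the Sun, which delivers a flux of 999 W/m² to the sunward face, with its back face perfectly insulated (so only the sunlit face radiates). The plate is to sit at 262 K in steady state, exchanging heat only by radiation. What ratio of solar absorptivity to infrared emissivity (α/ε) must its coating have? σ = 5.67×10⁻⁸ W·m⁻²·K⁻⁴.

α/ε ≈ 0.267

Balance: αS·A = εσ·1A·T⁴ ⇒ α/ε = σT⁴/S.
α/ε = 5.67×10⁻⁸·(262)⁴/999 = 5.67×10⁻⁸·4.712×10⁹/999.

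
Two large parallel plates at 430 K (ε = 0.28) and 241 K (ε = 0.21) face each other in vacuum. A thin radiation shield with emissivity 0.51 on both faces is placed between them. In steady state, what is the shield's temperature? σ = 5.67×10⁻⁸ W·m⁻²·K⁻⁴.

In steady state the net flux on the hot side equals that on the cold side.
σ(T₁⁴−T_s⁴)/D₁ = σ(T_s⁴−T₂⁴)/D₂, with D₁ = 1/ε₁+1/ε_s−1 = 4.532, D₂ = 1/ε_s+1/ε₂−1 = 5.723.
Solve for T_s⁴: T_s⁴ = (D₂·T₁⁴ + D₁·T₂⁴)/(D₁+D₂) = 2.057×10¹⁰ K⁴.

T_s ≈ 379 K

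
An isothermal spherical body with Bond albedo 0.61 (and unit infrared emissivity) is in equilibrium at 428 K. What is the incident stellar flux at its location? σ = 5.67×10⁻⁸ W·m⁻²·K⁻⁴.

S ≈ 19500 W/m²

(1−a)S·πr² = σ·4πr²·T⁴ ⇒ S = 4σT⁴/(1−a).
S = 4·5.67×10⁻⁸·3.356×10¹⁰/0.390.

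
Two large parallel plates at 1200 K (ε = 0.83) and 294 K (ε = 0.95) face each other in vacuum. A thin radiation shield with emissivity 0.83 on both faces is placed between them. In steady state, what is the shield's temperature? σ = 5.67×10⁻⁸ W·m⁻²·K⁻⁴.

T_s ≈ 995 K

In steady state the net flux on the hot side equals that on the cold side.
σ(T₁⁴−T_s⁴)/D₁ = σ(T_s⁴−T₂⁴)/D₂, with D₁ = 1/ε₁+1/ε_s−1 = 1.410, D₂ = 1/ε_s+1/ε₂−1 = 1.257.
Solve for T_s⁴: T_s⁴ = (D₂·T₁⁴ + D₁·T₂⁴)/(D₁+D₂) = 9.816×10¹¹ K⁴.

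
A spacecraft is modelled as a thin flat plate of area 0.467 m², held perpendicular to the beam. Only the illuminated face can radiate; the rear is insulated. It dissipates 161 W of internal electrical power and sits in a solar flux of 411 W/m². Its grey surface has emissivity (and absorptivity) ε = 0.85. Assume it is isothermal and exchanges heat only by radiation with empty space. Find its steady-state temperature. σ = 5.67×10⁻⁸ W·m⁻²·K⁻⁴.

T ≈ 346 K

At steady state, absorbed solar power + internal power = radiated power.
Absorbed: α·S·A_cross = 0.85·411·0.4670 = 163.1 W (cross-section A).
Total input = 163.1 + 161 = 324.1 W.
Radiated: εσ·A_surf·T⁴ with A_surf = A = 0.4670 m².
T⁴ = 324.1/(0.85·5.67×10⁻⁸·0.4670) = 1.440×10¹⁰ K⁴.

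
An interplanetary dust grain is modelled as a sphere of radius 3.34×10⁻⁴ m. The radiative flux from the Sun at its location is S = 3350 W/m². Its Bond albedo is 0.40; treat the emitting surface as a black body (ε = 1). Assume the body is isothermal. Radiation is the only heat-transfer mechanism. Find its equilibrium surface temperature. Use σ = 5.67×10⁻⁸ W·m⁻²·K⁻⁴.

At equilibrium, absorbed power = emitted power.
Absorbing cross-section = πr² = 3.505×10⁻⁷ m²; emitting surface = 4πr² = 1.402×10⁻⁶ m² (ratio 4).
(1−a)S·A_cross = εσ·A_surf·T⁴  ⇒  T⁴ = (1−a)S/(4σ).
T⁴ = 0.600·3350/(4·5.67×10⁻⁸) = 8.862×10⁹ K⁴.
T = (8.862×10⁹)^(1/4).

T ≈ 307 K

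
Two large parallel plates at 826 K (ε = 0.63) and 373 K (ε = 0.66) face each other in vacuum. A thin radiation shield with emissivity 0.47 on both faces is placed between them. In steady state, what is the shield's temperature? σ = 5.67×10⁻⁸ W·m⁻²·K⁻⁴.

T_s ≈ 700 K

In steady state the net flux on the hot side equals that on the cold side.
σ(T₁⁴−T_s⁴)/D₁ = σ(T_s⁴−T₂⁴)/D₂, with D₁ = 1/ε₁+1/ε_s−1 = 2.715, D₂ = 1/ε_s+1/ε₂−1 = 2.643.
Solve for T_s⁴: T_s⁴ = (D₂·T₁⁴ + D₁·T₂⁴)/(D₁+D₂) = 2.394×10¹¹ K⁴.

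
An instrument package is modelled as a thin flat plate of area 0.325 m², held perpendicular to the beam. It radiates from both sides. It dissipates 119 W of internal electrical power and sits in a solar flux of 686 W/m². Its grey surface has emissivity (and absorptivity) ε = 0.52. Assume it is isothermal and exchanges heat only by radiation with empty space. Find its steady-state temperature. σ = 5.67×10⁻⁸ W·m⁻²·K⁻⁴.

At steady state, absorbed solar power + internal power = radiated power.
Absorbed: α·S·A_cross = 0.52·686·0.3250 = 115.9 W (cross-section A).
Total input = 115.9 + 119 = 234.9 W.
Radiated: εσ·A_surf·T⁴ with A_surf = 2A = 0.6500 m².
T⁴ = 234.9/(0.52·5.67×10⁻⁸·0.6500) = 1.226×10¹⁰ K⁴.

T ≈ 333 K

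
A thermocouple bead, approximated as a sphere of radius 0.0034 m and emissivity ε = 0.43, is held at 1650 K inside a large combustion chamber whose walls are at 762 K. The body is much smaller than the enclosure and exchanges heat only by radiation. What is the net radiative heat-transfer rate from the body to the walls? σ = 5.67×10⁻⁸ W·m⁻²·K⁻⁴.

P_net ≈ 25.1 W

For a small grey body in a large enclosure: P_net = εσA(T_body⁴ − T_wall⁴).
A = 4πr² = 1.453×10⁻⁴ m²; T_body⁴ − T_wall⁴ = 7.412×10¹² − 3.371×10¹¹ = 7.075×10¹² K⁴.
|P_net| = 0.43·5.67×10⁻⁸·1.453×10⁻⁴·7.075×10¹².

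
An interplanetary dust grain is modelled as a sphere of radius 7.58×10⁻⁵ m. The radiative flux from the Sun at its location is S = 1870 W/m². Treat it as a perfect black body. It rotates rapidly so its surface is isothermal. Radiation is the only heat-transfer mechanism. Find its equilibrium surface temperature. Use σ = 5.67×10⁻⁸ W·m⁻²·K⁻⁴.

At equilibrium, absorbed power = emitted power.
Absorbing cross-section = πr² = 1.805×10⁻⁸ m²; emitting surface = 4πr² = 7.220×10⁻⁸ m² (ratio 4).
S·A_cross = εσ·A_surf·T⁴  ⇒  T⁴ = S/(4σ).
T⁴ = 1.00·1870/(4·5.67×10⁻⁸) = 8.245×10⁹ K⁴.
T = (8.245×10⁹)^(1/4).

T ≈ 301 K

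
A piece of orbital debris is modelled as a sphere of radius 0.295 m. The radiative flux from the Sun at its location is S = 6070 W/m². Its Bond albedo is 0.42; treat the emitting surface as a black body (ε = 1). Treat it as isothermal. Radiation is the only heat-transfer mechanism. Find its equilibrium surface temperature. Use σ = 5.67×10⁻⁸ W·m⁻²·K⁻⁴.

T ≈ 353 K

At equilibrium, absorbed power = emitted power.
Absorbing cross-section = πr² = 0.2734 m²; emitting surface = 4πr² = 1.094 m² (ratio 4).
(1−a)S·A_cross = εσ·A_surf·T⁴  ⇒  T⁴ = (1−a)S/(4σ).
T⁴ = 0.580·6070/(4·5.67×10⁻⁸) = 1.552×10¹⁰ K⁴.
T = (1.552×10¹⁰)^(1/4).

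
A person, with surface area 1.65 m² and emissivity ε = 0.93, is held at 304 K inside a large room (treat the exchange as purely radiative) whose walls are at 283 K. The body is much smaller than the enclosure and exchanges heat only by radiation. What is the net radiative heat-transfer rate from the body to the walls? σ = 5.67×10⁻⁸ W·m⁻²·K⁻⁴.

For a small grey body in a large enclosure: P_net = εσA(T_body⁴ − T_wall⁴).
A = 1.65 m²; T_body⁴ − T_wall⁴ = 8.541×10⁹ − 6.414×10⁹ = 2.126×10⁹ K⁴.
|P_net| = 0.93·5.67×10⁻⁸·1.650·2.126×10⁹.

P_net ≈ 185 W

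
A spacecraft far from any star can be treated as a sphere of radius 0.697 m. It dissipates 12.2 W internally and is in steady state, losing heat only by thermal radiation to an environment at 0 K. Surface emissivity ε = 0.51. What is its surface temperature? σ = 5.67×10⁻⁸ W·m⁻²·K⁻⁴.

Steady state: internal power = radiated power, P = εσA T⁴.
Radiating area A = 4πr² = 6.105 m².
T⁴ = P/(εσA) = 12.2/(0.51·5.67×10⁻⁸·6.105) = 6.911×10⁷ K⁴.
T = (6.911×10⁷)^(1/4).

T ≈ 91.2 K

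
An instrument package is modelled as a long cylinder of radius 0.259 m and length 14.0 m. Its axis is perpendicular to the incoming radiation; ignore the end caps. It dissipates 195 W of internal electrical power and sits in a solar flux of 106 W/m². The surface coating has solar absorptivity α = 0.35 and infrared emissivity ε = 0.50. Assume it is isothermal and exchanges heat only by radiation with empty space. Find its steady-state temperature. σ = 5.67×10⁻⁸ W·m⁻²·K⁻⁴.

T ≈ 164 K

At steady state, absorbed solar power + internal power = radiated power.
Absorbed: α·S·A_cross = 0.35·106·7.252 = 269.0 W (cross-section 2rL).
Total input = 269.0 + 195 = 464.0 W.
Radiated: εσ·A_surf·T⁴ with A_surf = 2πrL = 22.78 m².
T⁴ = 464.0/(0.50·5.67×10⁻⁸·22.78) = 7.185×10⁸ K⁴.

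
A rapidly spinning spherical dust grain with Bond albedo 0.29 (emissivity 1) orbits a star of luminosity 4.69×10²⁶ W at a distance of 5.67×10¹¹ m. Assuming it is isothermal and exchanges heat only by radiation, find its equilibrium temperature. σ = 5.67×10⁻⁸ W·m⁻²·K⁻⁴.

T ≈ 138 K

First find the stellar flux at distance d: S = L/(4πd²) = 4.69×10²⁶/(4π·(5.67×10¹¹)²) = 116.1 W/m².
For an isothermal sphere, absorbed (1−a)S·πr² = emitted σ·4πr²·T⁴, so T⁴ = (1−a)S/(4σ).
T⁴ = 0.710·116.1/(4·5.67×10⁻⁸) = 3.634×10⁸ K⁴.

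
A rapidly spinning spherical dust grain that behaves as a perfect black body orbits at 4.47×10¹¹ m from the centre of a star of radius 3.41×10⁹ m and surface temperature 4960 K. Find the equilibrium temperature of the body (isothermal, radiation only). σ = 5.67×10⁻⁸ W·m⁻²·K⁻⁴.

T ≈ 306 K

The star's surface emits σT_*⁴; at distance d the flux is S = σT_*⁴(R_*/d)².
S = 5.67×10⁻⁸·(4960)⁴·(3.41×10⁹/4.47×10¹¹)² = 1997 W/m².
For an isothermal sphere T⁴ = (1−a)S/(4σ) = 8.806×10⁹ K⁴.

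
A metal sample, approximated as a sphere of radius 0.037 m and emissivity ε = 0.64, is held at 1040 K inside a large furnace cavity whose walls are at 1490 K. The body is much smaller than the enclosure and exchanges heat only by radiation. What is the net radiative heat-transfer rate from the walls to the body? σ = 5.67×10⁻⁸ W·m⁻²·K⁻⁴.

For a small grey body in a large enclosure: P_net = εσA(T_body⁴ − T_wall⁴).
A = 4πr² = 0.01720 m²; T_body⁴ − T_wall⁴ = 1.170×10¹² − 4.929×10¹² = -3.759×10¹² K⁴.
|P_net| = 0.64·5.67×10⁻⁸·0.01720·3.759×10¹².

P_net ≈ 2350 W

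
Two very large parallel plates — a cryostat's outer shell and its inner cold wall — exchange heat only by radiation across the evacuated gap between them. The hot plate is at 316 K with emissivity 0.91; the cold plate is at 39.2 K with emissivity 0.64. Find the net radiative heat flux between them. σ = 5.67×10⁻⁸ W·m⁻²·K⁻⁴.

For two infinite grey parallel plates, q = σ(T₁⁴ − T₂⁴)/(1/ε₁ + 1/ε₂ − 1).
T₁⁴ − T₂⁴ = 9.971×10⁹ − 2.361×10⁶ = 9.969×10⁹ K⁴.
1/ε₁ + 1/ε₂ − 1 = 1.099 + 1.562 − 1 = 1.661.
q = 5.67×10⁻⁸ × 9.969×10⁹ / 1.661.

q ≈ 340 W/m²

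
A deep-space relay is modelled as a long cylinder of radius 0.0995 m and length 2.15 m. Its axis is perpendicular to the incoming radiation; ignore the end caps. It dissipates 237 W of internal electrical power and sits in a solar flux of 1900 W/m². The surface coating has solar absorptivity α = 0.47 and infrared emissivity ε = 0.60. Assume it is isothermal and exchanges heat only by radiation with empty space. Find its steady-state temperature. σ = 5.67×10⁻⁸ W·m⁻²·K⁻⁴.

At steady state, absorbed solar power + internal power = radiated power.
Absorbed: α·S·A_cross = 0.47·1900·0.4279 = 382.1 W (cross-section 2rL).
Total input = 382.1 + 237 = 619.1 W.
Radiated: εσ·A_surf·T⁴ with A_surf = 2πrL = 1.344 m².
T⁴ = 619.1/(0.60·5.67×10⁻⁸·1.344) = 1.354×10¹⁰ K⁴.

T ≈ 341 K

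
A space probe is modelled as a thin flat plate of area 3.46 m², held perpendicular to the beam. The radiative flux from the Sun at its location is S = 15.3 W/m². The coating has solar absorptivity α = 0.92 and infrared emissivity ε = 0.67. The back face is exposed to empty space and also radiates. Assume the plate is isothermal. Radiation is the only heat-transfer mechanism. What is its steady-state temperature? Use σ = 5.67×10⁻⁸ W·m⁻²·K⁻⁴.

At equilibrium, absorbed power = emitted power.
Absorbing cross-section = A = 3.460 m²; emitting surface = 2A = 6.920 m² (ratio 2).
αS·A_cross = εσ·A_surf·T⁴  ⇒  T⁴ = αS/(ε·2σ).
T⁴ = 0.920·15.3/(0.67·2·5.67×10⁻⁸) = 1.853×10⁸ K⁴.
T = (1.853×10⁸)^(1/4).

T ≈ 117 K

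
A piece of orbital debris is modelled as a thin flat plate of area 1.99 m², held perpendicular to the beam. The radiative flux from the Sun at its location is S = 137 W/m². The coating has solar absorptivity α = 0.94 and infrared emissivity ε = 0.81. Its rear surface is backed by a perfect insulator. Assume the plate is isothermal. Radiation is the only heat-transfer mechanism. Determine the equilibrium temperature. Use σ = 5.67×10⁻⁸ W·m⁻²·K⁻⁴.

At equilibrium, absorbed power = emitted power.
Absorbing cross-section = A = 1.990 m²; emitting surface = A = 1.990 m² (ratio 1).
αS·A_cross = εσ·A_surf·T⁴  ⇒  T⁴ = αS/(ε·1σ).
T⁴ = 0.940·137/(0.81·1·5.67×10⁻⁸) = 2.804×10⁹ K⁴.
T = (2.804×10⁹)^(1/4).

T ≈ 230 K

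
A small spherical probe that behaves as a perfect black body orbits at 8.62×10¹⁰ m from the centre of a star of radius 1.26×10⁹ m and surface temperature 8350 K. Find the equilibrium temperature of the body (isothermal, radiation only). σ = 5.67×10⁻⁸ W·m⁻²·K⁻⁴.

T ≈ 714 K

The star's surface emits σT_*⁴; at distance d the flux is S = σT_*⁴(R_*/d)².
S = 5.67×10⁻⁸·(8350)⁴·(1.26×10⁹/8.62×10¹⁰)² = 58890 W/m².
For an isothermal sphere T⁴ = (1−a)S/(4σ) = 2.597×10¹¹ K⁴.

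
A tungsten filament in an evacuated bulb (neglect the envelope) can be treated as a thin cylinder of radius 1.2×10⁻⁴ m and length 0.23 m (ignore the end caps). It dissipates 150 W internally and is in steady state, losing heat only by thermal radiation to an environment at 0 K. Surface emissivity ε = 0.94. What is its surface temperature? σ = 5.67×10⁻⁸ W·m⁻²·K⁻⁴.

Steady state: internal power = radiated power, P = εσA T⁴.
Radiating area A = 2πrL = 1.734×10⁻⁴ m².
T⁴ = P/(εσA) = 150/(0.94·5.67×10⁻⁸·1.734×10⁻⁴) = 1.623×10¹³ K⁴.
T = (1.623×10¹³)^(1/4).

T ≈ 2010 K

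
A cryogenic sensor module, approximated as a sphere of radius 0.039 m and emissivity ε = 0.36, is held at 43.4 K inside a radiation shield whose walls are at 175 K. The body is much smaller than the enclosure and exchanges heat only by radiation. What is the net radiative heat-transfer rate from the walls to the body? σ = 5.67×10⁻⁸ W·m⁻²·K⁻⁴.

P_net ≈ 0.365 W

For a small grey body in a large enclosure: P_net = εσA(T_body⁴ − T_wall⁴).
A = 4πr² = 0.01911 m²; T_body⁴ − T_wall⁴ = 3.548×10⁶ − 9.379×10⁸ = -9.343×10⁸ K⁴.
|P_net| = 0.36·5.67×10⁻⁸·0.01911·9.343×10⁸.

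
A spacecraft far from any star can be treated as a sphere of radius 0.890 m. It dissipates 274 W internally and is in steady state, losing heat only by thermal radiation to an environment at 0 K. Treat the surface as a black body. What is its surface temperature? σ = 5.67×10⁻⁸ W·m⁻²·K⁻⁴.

T ≈ 148 K

Steady state: internal power = radiated power, P = εσA T⁴.
Radiating area A = 4πr² = 9.954 m².
T⁴ = P/(εσA) = 274/(1.0·5.67×10⁻⁸·9.954) = 4.855×10⁸ K⁴.
T = (4.855×10⁸)^(1/4).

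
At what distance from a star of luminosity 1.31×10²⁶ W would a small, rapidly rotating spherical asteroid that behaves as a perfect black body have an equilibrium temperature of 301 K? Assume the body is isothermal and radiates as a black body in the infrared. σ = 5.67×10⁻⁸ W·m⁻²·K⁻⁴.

d ≈ 7.48×10¹⁰ m

For an isothermal black-emitting sphere, (1−a)S·πr² = σ·4πr²·T⁴ ⇒ S = 4σT⁴/(1−a).
S = 4·5.67×10⁻⁸·(301)⁴/1.00 = 1862 W/m².
Flux falls as S = L/(4πd²), so d = √(L/(4πS)) = √(1.31×10²⁶/(4π·1862)).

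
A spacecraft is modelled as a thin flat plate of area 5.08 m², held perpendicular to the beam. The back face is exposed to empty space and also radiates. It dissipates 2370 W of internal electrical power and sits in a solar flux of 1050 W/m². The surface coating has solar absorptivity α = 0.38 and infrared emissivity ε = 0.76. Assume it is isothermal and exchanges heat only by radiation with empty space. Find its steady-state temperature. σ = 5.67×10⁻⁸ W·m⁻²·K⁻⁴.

At steady state, absorbed solar power + internal power = radiated power.
Absorbed: α·S·A_cross = 0.38·1050·5.080 = 2027 W (cross-section A).
Total input = 2027 + 2370 = 4397 W.
Radiated: εσ·A_surf·T⁴ with A_surf = 2A = 10.16 m².
T⁴ = 4397/(0.76·5.67×10⁻⁸·10.16) = 1.004×10¹⁰ K⁴.

T ≈ 317 K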